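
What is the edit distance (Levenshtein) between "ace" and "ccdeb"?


Computing edit distance: "ace" -> "ccdeb"
DP table:
           c    c    d    e    b
      0    1    2    3    4    5
  a   1    1    2    3    4    5
  c   2    1    1    2    3    4
  e   3    2    2    2    2    3
Edit distance = dp[3][5] = 3

3


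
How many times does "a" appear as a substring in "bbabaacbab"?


Searching for "a" in "bbabaacbab"
Scanning each position:
  Position 0: "b" => no
  Position 1: "b" => no
  Position 2: "a" => MATCH
  Position 3: "b" => no
  Position 4: "a" => MATCH
  Position 5: "a" => MATCH
  Position 6: "c" => no
  Position 7: "b" => no
  Position 8: "a" => MATCH
  Position 9: "b" => no
Total occurrences: 4

4


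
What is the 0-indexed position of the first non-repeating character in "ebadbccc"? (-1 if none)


Input: ebadbccc
Character frequencies:
  'a': 1
  'b': 2
  'c': 3
  'd': 1
  'e': 1
Scanning left to right for freq == 1:
  Position 0 ('e'): unique! => answer = 0

0


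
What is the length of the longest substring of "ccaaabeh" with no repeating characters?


Input: "ccaaabeh"
Sliding window (track last position of each char):
  Position 0 ('c'): window [0,0] length 1 -- new best
  Position 1 ('c'): repeat (last at 0), move window start to 1
  Position 1 ('c'): window [1,1] length 1
  Position 2 ('a'): window [1,2] length 2 -- new best
  Position 3 ('a'): repeat (last at 2), move window start to 3
  Position 3 ('a'): window [3,3] length 1
  Position 4 ('a'): repeat (last at 3), move window start to 4
  Position 4 ('a'): window [4,4] length 1
  Position 5 ('b'): window [4,5] length 2
  Position 6 ('e'): window [4,6] length 3 -- new best
  Position 7 ('h'): window [4,7] length 4 -- new best
Longest substring with no repeats: "abeh" with length 4

4


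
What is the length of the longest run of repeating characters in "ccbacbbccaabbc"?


Input: "ccbacbbccaabbc"
Scanning for longest run:
  Position 1 ('c'): continues run of 'c', length=2
  Position 2 ('b'): new char, reset run to 1
  Position 3 ('a'): new char, reset run to 1
  Position 4 ('c'): new char, reset run to 1
  Position 5 ('b'): new char, reset run to 1
  Position 6 ('b'): continues run of 'b', length=2
  Position 7 ('c'): new char, reset run to 1
  Position 8 ('c'): continues run of 'c', length=2
  Position 9 ('a'): new char, reset run to 1
  Position 10 ('a'): continues run of 'a', length=2
  Position 11 ('b'): new char, reset run to 1
  Position 12 ('b'): continues run of 'b', length=2
  Position 13 ('c'): new char, reset run to 1
Longest run: 'c' with length 2

2


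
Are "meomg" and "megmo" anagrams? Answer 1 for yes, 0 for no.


Strings: "meomg", "megmo"
Sorted first:  egmmo
Sorted second: egmmo
Sorted forms match => anagrams

1


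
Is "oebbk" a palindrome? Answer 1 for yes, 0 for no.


Input: oebbk
Reversed: kbbeo
  Compare pos 0 ('o') with pos 4 ('k'): MISMATCH
  Compare pos 1 ('e') with pos 3 ('b'): MISMATCH
Result: not a palindrome

0


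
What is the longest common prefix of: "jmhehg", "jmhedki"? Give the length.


Words: jmhehg, jmhedki
  Position 0: all 'j' => match
  Position 1: all 'm' => match
  Position 2: all 'h' => match
  Position 3: all 'e' => match
  Position 4: ('h', 'd') => mismatch, stop
LCP = "jmhe" (length 4)

4


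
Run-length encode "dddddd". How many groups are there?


Input: dddddd
Scanning for consecutive runs:
  Group 1: 'd' x 6 (positions 0-5)
Total groups: 1

1


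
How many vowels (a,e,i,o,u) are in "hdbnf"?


Input: hdbnf
Checking each character:
  'h' at position 0: consonant
  'd' at position 1: consonant
  'b' at position 2: consonant
  'n' at position 3: consonant
  'f' at position 4: consonant
Total vowels: 0

0


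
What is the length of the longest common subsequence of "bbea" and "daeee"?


LCS of "bbea" and "daeee"
DP table:
           d    a    e    e    e
      0    0    0    0    0    0
  b   0    0    0    0    0    0
  b   0    0    0    0    0    0
  e   0    0    0    1    1    1
  a   0    0    1    1    1    1
LCS length = dp[4][5] = 1

1


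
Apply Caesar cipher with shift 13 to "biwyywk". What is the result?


Caesar cipher: shift "biwyywk" by 13
  'b' (pos 1) + 13 = pos 14 = 'o'
  'i' (pos 8) + 13 = pos 21 = 'v'
  'w' (pos 22) + 13 = pos 9 = 'j'
  'y' (pos 24) + 13 = pos 11 = 'l'
  'y' (pos 24) + 13 = pos 11 = 'l'
  'w' (pos 22) + 13 = pos 9 = 'j'
  'k' (pos 10) + 13 = pos 23 = 'x'
Result: ovjlljx

ovjlljx


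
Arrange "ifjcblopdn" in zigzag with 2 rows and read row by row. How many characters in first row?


Zigzag "ifjcblopdn" into 2 rows:
Placing characters:
  'i' => row 0
  'f' => row 1
  'j' => row 0
  'c' => row 1
  'b' => row 0
  'l' => row 1
  'o' => row 0
  'p' => row 1
  'd' => row 0
  'n' => row 1
Rows:
  Row 0: "ijbod"
  Row 1: "fclpn"
First row length: 5

5


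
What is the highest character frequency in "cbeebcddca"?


Input: cbeebcddca
Character counts:
  'a': 1
  'b': 2
  'c': 3
  'd': 2
  'e': 2
Maximum frequency: 3

3


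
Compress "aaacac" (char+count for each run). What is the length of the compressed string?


Input: aaacac
Runs:
  'a' x 3 => "a3"
  'c' x 1 => "c1"
  'a' x 1 => "a1"
  'c' x 1 => "c1"
Compressed: "a3c1a1c1"
Compressed length: 8

8


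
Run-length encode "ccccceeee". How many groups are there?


Input: ccccceeee
Scanning for consecutive runs:
  Group 1: 'c' x 5 (positions 0-4)
  Group 2: 'e' x 4 (positions 5-8)
Total groups: 2

2


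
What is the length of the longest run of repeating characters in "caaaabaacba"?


Input: "caaaabaacba"
Scanning for longest run:
  Position 1 ('a'): new char, reset run to 1
  Position 2 ('a'): continues run of 'a', length=2
  Position 3 ('a'): continues run of 'a', length=3
  Position 4 ('a'): continues run of 'a', length=4
  Position 5 ('b'): new char, reset run to 1
  Position 6 ('a'): new char, reset run to 1
  Position 7 ('a'): continues run of 'a', length=2
  Position 8 ('c'): new char, reset run to 1
  Position 9 ('b'): new char, reset run to 1
  Position 10 ('a'): new char, reset run to 1
Longest run: 'a' with length 4

4


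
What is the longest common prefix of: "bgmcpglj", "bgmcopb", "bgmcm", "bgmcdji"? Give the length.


Words: bgmcpglj, bgmcopb, bgmcm, bgmcdji
  Position 0: all 'b' => match
  Position 1: all 'g' => match
  Position 2: all 'm' => match
  Position 3: all 'c' => match
  Position 4: ('p', 'o', 'm', 'd') => mismatch, stop
LCP = "bgmc" (length 4)

4


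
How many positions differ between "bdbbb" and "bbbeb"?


Comparing "bdbbb" and "bbbeb" position by position:
  Position 0: 'b' vs 'b' => same
  Position 1: 'd' vs 'b' => DIFFER
  Position 2: 'b' vs 'b' => same
  Position 3: 'b' vs 'e' => DIFFER
  Position 4: 'b' vs 'b' => same
Positions that differ: 2

2


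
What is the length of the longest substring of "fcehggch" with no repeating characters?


Input: "fcehggch"
Sliding window (track last position of each char):
  Position 0 ('f'): window [0,0] length 1 -- new best
  Position 1 ('c'): window [0,1] length 2 -- new best
  Position 2 ('e'): window [0,2] length 3 -- new best
  Position 3 ('h'): window [0,3] length 4 -- new best
  Position 4 ('g'): window [0,4] length 5 -- new best
  Position 5 ('g'): repeat (last at 4), move window start to 5
  Position 5 ('g'): window [5,5] length 1
  Position 6 ('c'): window [5,6] length 2
  Position 7 ('h'): window [5,7] length 3
Longest substring with no repeats: "fcehg" with length 5

5


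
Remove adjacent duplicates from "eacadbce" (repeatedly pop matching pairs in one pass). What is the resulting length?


Input: eacadbce
Stack-based adjacent duplicate removal:
  Read 'e': push. Stack: e
  Read 'a': push. Stack: ea
  Read 'c': push. Stack: eac
  Read 'a': push. Stack: eaca
  Read 'd': push. Stack: eacad
  Read 'b': push. Stack: eacadb
  Read 'c': push. Stack: eacadbc
  Read 'e': push. Stack: eacadbce
Final stack: "eacadbce" (length 8)

8


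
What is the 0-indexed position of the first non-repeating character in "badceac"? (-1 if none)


Input: badceac
Character frequencies:
  'a': 2
  'b': 1
  'c': 2
  'd': 1
  'e': 1
Scanning left to right for freq == 1:
  Position 0 ('b'): unique! => answer = 0

0


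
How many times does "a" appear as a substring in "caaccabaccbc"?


Searching for "a" in "caaccabaccbc"
Scanning each position:
  Position 0: "c" => no
  Position 1: "a" => MATCH
  Position 2: "a" => MATCH
  Position 3: "c" => no
  Position 4: "c" => no
  Position 5: "a" => MATCH
  Position 6: "b" => no
  Position 7: "a" => MATCH
  Position 8: "c" => no
  Position 9: "c" => no
  Position 10: "b" => no
  Position 11: "c" => no
Total occurrences: 4

4


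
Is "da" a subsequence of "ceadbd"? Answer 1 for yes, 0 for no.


Check if "da" is a subsequence of "ceadbd"
Greedy scan:
  Position 0 ('c'): no match needed
  Position 1 ('e'): no match needed
  Position 2 ('a'): no match needed
  Position 3 ('d'): matches sub[0] = 'd'
  Position 4 ('b'): no match needed
  Position 5 ('d'): no match needed
Only matched 1/2 characters => not a subsequence

0


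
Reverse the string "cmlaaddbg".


Input: cmlaaddbg
Reading characters right to left:
  Position 8: 'g'
  Position 7: 'b'
  Position 6: 'd'
  Position 5: 'd'
  Position 4: 'a'
  Position 3: 'a'
  Position 2: 'l'
  Position 1: 'm'
  Position 0: 'c'
Reversed: gbddaalmc

gbddaalmc


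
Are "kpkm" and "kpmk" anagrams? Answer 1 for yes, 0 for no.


Strings: "kpkm", "kpmk"
Sorted first:  kkmp
Sorted second: kkmp
Sorted forms match => anagrams

1


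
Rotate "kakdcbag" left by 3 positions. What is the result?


Input: "kakdcbag", rotate left by 3
First 3 characters: "kak"
Remaining characters: "dcbag"
Concatenate remaining + first: "dcbag" + "kak" = "dcbagkak"

dcbagkak


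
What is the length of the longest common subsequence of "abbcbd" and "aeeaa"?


LCS of "abbcbd" and "aeeaa"
DP table:
           a    e    e    a    a
      0    0    0    0    0    0
  a   0    1    1    1    1    1
  b   0    1    1    1    1    1
  b   0    1    1    1    1    1
  c   0    1    1    1    1    1
  b   0    1    1    1    1    1
  d   0    1    1    1    1    1
LCS length = dp[6][5] = 1

1


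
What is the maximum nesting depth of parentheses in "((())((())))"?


Input: "((())((())))"
Tracking depth:
  Position 0 '(': depth becomes 1
  Position 1 '(': depth becomes 2
  Position 2 '(': depth becomes 3
  Position 3 ')': depth becomes 2
  Position 4 ')': depth becomes 1
  Position 5 '(': depth becomes 2
  Position 6 '(': depth becomes 3
  Position 7 '(': depth becomes 4
  Position 8 ')': depth becomes 3
  Position 9 ')': depth becomes 2
  Position 10 ')': depth becomes 1
  Position 11 ')': depth becomes 0
Maximum depth reached: 4

4


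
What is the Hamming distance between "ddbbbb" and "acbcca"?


Comparing "ddbbbb" and "acbcca" position by position:
  Position 0: 'd' vs 'a' => differ
  Position 1: 'd' vs 'c' => differ
  Position 2: 'b' vs 'b' => same
  Position 3: 'b' vs 'c' => differ
  Position 4: 'b' vs 'c' => differ
  Position 5: 'b' vs 'a' => differ
Total differences (Hamming distance): 5

5


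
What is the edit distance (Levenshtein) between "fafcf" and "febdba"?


Computing edit distance: "fafcf" -> "febdba"
DP table:
           f    e    b    d    b    a
      0    1    2    3    4    5    6
  f   1    0    1    2    3    4    5
  a   2    1    1    2    3    4    4
  f   3    2    2    2    3    4    5
  c   4    3    3    3    3    4    5
  f   5    4    4    4    4    4    5
Edit distance = dp[5][6] = 5

5


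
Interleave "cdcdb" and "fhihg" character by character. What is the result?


Interleaving "cdcdb" and "fhihg":
  Position 0: 'c' from first, 'f' from second => "cf"
  Position 1: 'd' from first, 'h' from second => "dh"
  Position 2: 'c' from first, 'i' from second => "ci"
  Position 3: 'd' from first, 'h' from second => "dh"
  Position 4: 'b' from first, 'g' from second => "bg"
Result: cfdhcidhbg

cfdhcidhbg


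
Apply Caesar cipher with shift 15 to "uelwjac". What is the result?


Caesar cipher: shift "uelwjac" by 15
  'u' (pos 20) + 15 = pos 9 = 'j'
  'e' (pos 4) + 15 = pos 19 = 't'
  'l' (pos 11) + 15 = pos 0 = 'a'
  'w' (pos 22) + 15 = pos 11 = 'l'
  'j' (pos 9) + 15 = pos 24 = 'y'
  'a' (pos 0) + 15 = pos 15 = 'p'
  'c' (pos 2) + 15 = pos 17 = 'r'
Result: jtalypr

jtalypr


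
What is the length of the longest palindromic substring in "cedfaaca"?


Input: "cedfaaca"
Checking substrings for palindromes:
  [5:8] "aca" (len 3) => palindrome
  [4:6] "aa" (len 2) => palindrome
Longest palindromic substring: "aca" with length 3

3


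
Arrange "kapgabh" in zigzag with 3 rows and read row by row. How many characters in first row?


Zigzag "kapgabh" into 3 rows:
Placing characters:
  'k' => row 0
  'a' => row 1
  'p' => row 2
  'g' => row 1
  'a' => row 0
  'b' => row 1
  'h' => row 2
Rows:
  Row 0: "ka"
  Row 1: "agb"
  Row 2: "ph"
First row length: 2

2


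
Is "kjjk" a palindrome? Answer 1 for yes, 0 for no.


Input: kjjk
Reversed: kjjk
  Compare pos 0 ('k') with pos 3 ('k'): match
  Compare pos 1 ('j') with pos 2 ('j'): match
Result: palindrome

1


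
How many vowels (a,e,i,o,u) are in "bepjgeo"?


Input: bepjgeo
Checking each character:
  'b' at position 0: consonant
  'e' at position 1: vowel (running total: 1)
  'p' at position 2: consonant
  'j' at position 3: consonant
  'g' at position 4: consonant
  'e' at position 5: vowel (running total: 2)
  'o' at position 6: vowel (running total: 3)
Total vowels: 3

3


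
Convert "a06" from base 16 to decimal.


Input: "a06" in base 16
Positional expansion:
  Digit 'a' (value 10) x 16^2 = 2560
  Digit '0' (value 0) x 16^1 = 0
  Digit '6' (value 6) x 16^0 = 6
Sum = 2566

2566


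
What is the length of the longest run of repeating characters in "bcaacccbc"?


Input: "bcaacccbc"
Scanning for longest run:
  Position 1 ('c'): new char, reset run to 1
  Position 2 ('a'): new char, reset run to 1
  Position 3 ('a'): continues run of 'a', length=2
  Position 4 ('c'): new char, reset run to 1
  Position 5 ('c'): continues run of 'c', length=2
  Position 6 ('c'): continues run of 'c', length=3
  Position 7 ('b'): new char, reset run to 1
  Position 8 ('c'): new char, reset run to 1
Longest run: 'c' with length 3

3


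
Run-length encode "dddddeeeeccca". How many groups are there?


Input: dddddeeeeccca
Scanning for consecutive runs:
  Group 1: 'd' x 5 (positions 0-4)
  Group 2: 'e' x 4 (positions 5-8)
  Group 3: 'c' x 3 (positions 9-11)
  Group 4: 'a' x 1 (positions 12-12)
Total groups: 4

4


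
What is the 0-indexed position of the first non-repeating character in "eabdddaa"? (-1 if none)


Input: eabdddaa
Character frequencies:
  'a': 3
  'b': 1
  'd': 3
  'e': 1
Scanning left to right for freq == 1:
  Position 0 ('e'): unique! => answer = 0

0


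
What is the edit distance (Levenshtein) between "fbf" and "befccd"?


Computing edit distance: "fbf" -> "befccd"
DP table:
           b    e    f    c    c    d
      0    1    2    3    4    5    6
  f   1    1    2    2    3    4    5
  b   2    1    2    3    3    4    5
  f   3    2    2    2    3    4    5
Edit distance = dp[3][6] = 5

5


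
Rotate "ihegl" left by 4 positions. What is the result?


Input: "ihegl", rotate left by 4
First 4 characters: "iheg"
Remaining characters: "l"
Concatenate remaining + first: "l" + "iheg" = "liheg"

liheg


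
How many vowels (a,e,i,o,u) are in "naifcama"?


Input: naifcama
Checking each character:
  'n' at position 0: consonant
  'a' at position 1: vowel (running total: 1)
  'i' at position 2: vowel (running total: 2)
  'f' at position 3: consonant
  'c' at position 4: consonant
  'a' at position 5: vowel (running total: 3)
  'm' at position 6: consonant
  'a' at position 7: vowel (running total: 4)
Total vowels: 4

4


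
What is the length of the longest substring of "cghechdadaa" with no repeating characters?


Input: "cghechdadaa"
Sliding window (track last position of each char):
  Position 0 ('c'): window [0,0] length 1 -- new best
  Position 1 ('g'): window [0,1] length 2 -- new best
  Position 2 ('h'): window [0,2] length 3 -- new best
  Position 3 ('e'): window [0,3] length 4 -- new best
  Position 4 ('c'): repeat (last at 0), move window start to 1
  Position 4 ('c'): window [1,4] length 4
  Position 5 ('h'): repeat (last at 2), move window start to 3
  Position 5 ('h'): window [3,5] length 3
  Position 6 ('d'): window [3,6] length 4
  Position 7 ('a'): window [3,7] length 5 -- new best
  Position 8 ('d'): repeat (last at 6), move window start to 7
  Position 8 ('d'): window [7,8] length 2
  Position 9 ('a'): repeat (last at 7), move window start to 8
  Position 9 ('a'): window [8,9] length 2
  Position 10 ('a'): repeat (last at 9), move window start to 10
  Position 10 ('a'): window [10,10] length 1
Longest substring with no repeats: "echda" with length 5

5


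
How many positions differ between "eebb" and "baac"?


Comparing "eebb" and "baac" position by position:
  Position 0: 'e' vs 'b' => DIFFER
  Position 1: 'e' vs 'a' => DIFFER
  Position 2: 'b' vs 'a' => DIFFER
  Position 3: 'b' vs 'c' => DIFFER
Positions that differ: 4

4


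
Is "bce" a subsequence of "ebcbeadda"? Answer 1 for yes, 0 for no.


Check if "bce" is a subsequence of "ebcbeadda"
Greedy scan:
  Position 0 ('e'): no match needed
  Position 1 ('b'): matches sub[0] = 'b'
  Position 2 ('c'): matches sub[1] = 'c'
  Position 3 ('b'): no match needed
  Position 4 ('e'): matches sub[2] = 'e'
  Position 5 ('a'): no match needed
  Position 6 ('d'): no match needed
  Position 7 ('d'): no match needed
  Position 8 ('a'): no match needed
All 3 characters matched => is a subsequence

1


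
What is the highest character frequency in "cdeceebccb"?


Input: cdeceebccb
Character counts:
  'b': 2
  'c': 4
  'd': 1
  'e': 3
Maximum frequency: 4

4


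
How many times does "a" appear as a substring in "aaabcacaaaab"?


Searching for "a" in "aaabcacaaaab"
Scanning each position:
  Position 0: "a" => MATCH
  Position 1: "a" => MATCH
  Position 2: "a" => MATCH
  Position 3: "b" => no
  Position 4: "c" => no
  Position 5: "a" => MATCH
  Position 6: "c" => no
  Position 7: "a" => MATCH
  Position 8: "a" => MATCH
  Position 9: "a" => MATCH
  Position 10: "a" => MATCH
  Position 11: "b" => no
Total occurrences: 8

8


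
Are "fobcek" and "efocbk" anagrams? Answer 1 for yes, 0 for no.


Strings: "fobcek", "efocbk"
Sorted first:  bcefko
Sorted second: bcefko
Sorted forms match => anagrams

1


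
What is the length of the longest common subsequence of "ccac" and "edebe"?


LCS of "ccac" and "edebe"
DP table:
           e    d    e    b    e
      0    0    0    0    0    0
  c   0    0    0    0    0    0
  c   0    0    0    0    0    0
  a   0    0    0    0    0    0
  c   0    0    0    0    0    0
LCS length = dp[4][5] = 0

0


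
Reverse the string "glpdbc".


Input: glpdbc
Reading characters right to left:
  Position 5: 'c'
  Position 4: 'b'
  Position 3: 'd'
  Position 2: 'p'
  Position 1: 'l'
  Position 0: 'g'
Reversed: cbdplg

cbdplg


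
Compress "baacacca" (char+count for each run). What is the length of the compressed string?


Input: baacacca
Runs:
  'b' x 1 => "b1"
  'a' x 2 => "a2"
  'c' x 1 => "c1"
  'a' x 1 => "a1"
  'c' x 2 => "c2"
  'a' x 1 => "a1"
Compressed: "b1a2c1a1c2a1"
Compressed length: 12

12


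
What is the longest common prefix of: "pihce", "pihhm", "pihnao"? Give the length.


Words: pihce, pihhm, pihnao
  Position 0: all 'p' => match
  Position 1: all 'i' => match
  Position 2: all 'h' => match
  Position 3: ('c', 'h', 'n') => mismatch, stop
LCP = "pih" (length 3)

3


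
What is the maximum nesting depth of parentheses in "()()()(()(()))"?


Input: "()()()(()(()))"
Tracking depth:
  Position 0 '(': depth becomes 1
  Position 1 ')': depth becomes 0
  Position 2 '(': depth becomes 1
  Position 3 ')': depth becomes 0
  Position 4 '(': depth becomes 1
  Position 5 ')': depth becomes 0
  Position 6 '(': depth becomes 1
  Position 7 '(': depth becomes 2
  Position 8 ')': depth becomes 1
  Position 9 '(': depth becomes 2
  Position 10 '(': depth becomes 3
  Position 11 ')': depth becomes 2
  Position 12 ')': depth becomes 1
  Position 13 ')': depth becomes 0
Maximum depth reached: 3

3


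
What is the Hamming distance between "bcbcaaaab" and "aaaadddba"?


Comparing "bcbcaaaab" and "aaaadddba" position by position:
  Position 0: 'b' vs 'a' => differ
  Position 1: 'c' vs 'a' => differ
  Position 2: 'b' vs 'a' => differ
  Position 3: 'c' vs 'a' => differ
  Position 4: 'a' vs 'd' => differ
  Position 5: 'a' vs 'd' => differ
  Position 6: 'a' vs 'd' => differ
  Position 7: 'a' vs 'b' => differ
  Position 8: 'b' vs 'a' => differ
Total differences (Hamming distance): 9

9


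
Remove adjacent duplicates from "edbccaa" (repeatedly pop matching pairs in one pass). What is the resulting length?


Input: edbccaa
Stack-based adjacent duplicate removal:
  Read 'e': push. Stack: e
  Read 'd': push. Stack: ed
  Read 'b': push. Stack: edb
  Read 'c': push. Stack: edbc
  Read 'c': matches stack top 'c' => pop. Stack: edb
  Read 'a': push. Stack: edba
  Read 'a': matches stack top 'a' => pop. Stack: edb
Final stack: "edb" (length 3)

3


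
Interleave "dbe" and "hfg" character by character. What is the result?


Interleaving "dbe" and "hfg":
  Position 0: 'd' from first, 'h' from second => "dh"
  Position 1: 'b' from first, 'f' from second => "bf"
  Position 2: 'e' from first, 'g' from second => "eg"
Result: dhbfeg

dhbfeg


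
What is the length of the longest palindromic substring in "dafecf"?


Input: "dafecf"
Checking substrings for palindromes:
  No multi-char palindromic substrings found
Longest palindromic substring: "d" with length 1

1


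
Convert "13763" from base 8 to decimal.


Input: "13763" in base 8
Positional expansion:
  Digit '1' (value 1) x 8^4 = 4096
  Digit '3' (value 3) x 8^3 = 1536
  Digit '7' (value 7) x 8^2 = 448
  Digit '6' (value 6) x 8^1 = 48
  Digit '3' (value 3) x 8^0 = 3
Sum = 6131

6131


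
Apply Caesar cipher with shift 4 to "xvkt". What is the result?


Caesar cipher: shift "xvkt" by 4
  'x' (pos 23) + 4 = pos 1 = 'b'
  'v' (pos 21) + 4 = pos 25 = 'z'
  'k' (pos 10) + 4 = pos 14 = 'o'
  't' (pos 19) + 4 = pos 23 = 'x'
Result: bzox

bzox


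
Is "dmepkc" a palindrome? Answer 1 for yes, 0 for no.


Input: dmepkc
Reversed: ckpemd
  Compare pos 0 ('d') with pos 5 ('c'): MISMATCH
  Compare pos 1 ('m') with pos 4 ('k'): MISMATCH
  Compare pos 2 ('e') with pos 3 ('p'): MISMATCH
Result: not a palindrome

0


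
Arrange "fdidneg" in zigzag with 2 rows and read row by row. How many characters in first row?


Zigzag "fdidneg" into 2 rows:
Placing characters:
  'f' => row 0
  'd' => row 1
  'i' => row 0
  'd' => row 1
  'n' => row 0
  'e' => row 1
  'g' => row 0
Rows:
  Row 0: "fing"
  Row 1: "dde"
First row length: 4

4


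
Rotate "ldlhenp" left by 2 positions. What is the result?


Input: "ldlhenp", rotate left by 2
First 2 characters: "ld"
Remaining characters: "lhenp"
Concatenate remaining + first: "lhenp" + "ld" = "lhenpld"

lhenpld


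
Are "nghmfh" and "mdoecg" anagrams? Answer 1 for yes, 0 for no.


Strings: "nghmfh", "mdoecg"
Sorted first:  fghhmn
Sorted second: cdegmo
Differ at position 0: 'f' vs 'c' => not anagrams

0


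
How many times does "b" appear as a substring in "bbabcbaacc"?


Searching for "b" in "bbabcbaacc"
Scanning each position:
  Position 0: "b" => MATCH
  Position 1: "b" => MATCH
  Position 2: "a" => no
  Position 3: "b" => MATCH
  Position 4: "c" => no
  Position 5: "b" => MATCH
  Position 6: "a" => no
  Position 7: "a" => no
  Position 8: "c" => no
  Position 9: "c" => no
Total occurrences: 4

4


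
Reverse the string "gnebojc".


Input: gnebojc
Reading characters right to left:
  Position 6: 'c'
  Position 5: 'j'
  Position 4: 'o'
  Position 3: 'b'
  Position 2: 'e'
  Position 1: 'n'
  Position 0: 'g'
Reversed: cjobeng

cjobeng


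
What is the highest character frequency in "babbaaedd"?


Input: babbaaedd
Character counts:
  'a': 3
  'b': 3
  'd': 2
  'e': 1
Maximum frequency: 3

3


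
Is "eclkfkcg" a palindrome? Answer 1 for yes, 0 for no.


Input: eclkfkcg
Reversed: gckfklce
  Compare pos 0 ('e') with pos 7 ('g'): MISMATCH
  Compare pos 1 ('c') with pos 6 ('c'): match
  Compare pos 2 ('l') with pos 5 ('k'): MISMATCH
  Compare pos 3 ('k') with pos 4 ('f'): MISMATCH
Result: not a palindrome

0


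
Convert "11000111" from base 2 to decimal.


Input: "11000111" in base 2
Positional expansion:
  Digit '1' (value 1) x 2^7 = 128
  Digit '1' (value 1) x 2^6 = 64
  Digit '0' (value 0) x 2^5 = 0
  Digit '0' (value 0) x 2^4 = 0
  Digit '0' (value 0) x 2^3 = 0
  Digit '1' (value 1) x 2^2 = 4
  Digit '1' (value 1) x 2^1 = 2
  Digit '1' (value 1) x 2^0 = 1
Sum = 199

199


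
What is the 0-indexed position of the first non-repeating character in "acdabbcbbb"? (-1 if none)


Input: acdabbcbbb
Character frequencies:
  'a': 2
  'b': 5
  'c': 2
  'd': 1
Scanning left to right for freq == 1:
  Position 0 ('a'): freq=2, skip
  Position 1 ('c'): freq=2, skip
  Position 2 ('d'): unique! => answer = 2

2


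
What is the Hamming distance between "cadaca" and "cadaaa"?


Comparing "cadaca" and "cadaaa" position by position:
  Position 0: 'c' vs 'c' => same
  Position 1: 'a' vs 'a' => same
  Position 2: 'd' vs 'd' => same
  Position 3: 'a' vs 'a' => same
  Position 4: 'c' vs 'a' => differ
  Position 5: 'a' vs 'a' => same
Total differences (Hamming distance): 1

1


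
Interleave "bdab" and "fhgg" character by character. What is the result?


Interleaving "bdab" and "fhgg":
  Position 0: 'b' from first, 'f' from second => "bf"
  Position 1: 'd' from first, 'h' from second => "dh"
  Position 2: 'a' from first, 'g' from second => "ag"
  Position 3: 'b' from first, 'g' from second => "bg"
Result: bfdhagbg

bfdhagbg


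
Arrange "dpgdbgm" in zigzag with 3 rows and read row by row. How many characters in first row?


Zigzag "dpgdbgm" into 3 rows:
Placing characters:
  'd' => row 0
  'p' => row 1
  'g' => row 2
  'd' => row 1
  'b' => row 0
  'g' => row 1
  'm' => row 2
Rows:
  Row 0: "db"
  Row 1: "pdg"
  Row 2: "gm"
First row length: 2

2


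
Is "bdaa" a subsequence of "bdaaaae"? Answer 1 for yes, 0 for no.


Check if "bdaa" is a subsequence of "bdaaaae"
Greedy scan:
  Position 0 ('b'): matches sub[0] = 'b'
  Position 1 ('d'): matches sub[1] = 'd'
  Position 2 ('a'): matches sub[2] = 'a'
  Position 3 ('a'): matches sub[3] = 'a'
  Position 4 ('a'): no match needed
  Position 5 ('a'): no match needed
  Position 6 ('e'): no match needed
All 4 characters matched => is a subsequence

1


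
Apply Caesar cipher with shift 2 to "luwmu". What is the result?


Caesar cipher: shift "luwmu" by 2
  'l' (pos 11) + 2 = pos 13 = 'n'
  'u' (pos 20) + 2 = pos 22 = 'w'
  'w' (pos 22) + 2 = pos 24 = 'y'
  'm' (pos 12) + 2 = pos 14 = 'o'
  'u' (pos 20) + 2 = pos 22 = 'w'
Result: nwyow

nwyow


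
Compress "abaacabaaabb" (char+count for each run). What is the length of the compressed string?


Input: abaacabaaabb
Runs:
  'a' x 1 => "a1"
  'b' x 1 => "b1"
  'a' x 2 => "a2"
  'c' x 1 => "c1"
  'a' x 1 => "a1"
  'b' x 1 => "b1"
  'a' x 3 => "a3"
  'b' x 2 => "b2"
Compressed: "a1b1a2c1a1b1a3b2"
Compressed length: 16

16


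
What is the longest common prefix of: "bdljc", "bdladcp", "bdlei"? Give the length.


Words: bdljc, bdladcp, bdlei
  Position 0: all 'b' => match
  Position 1: all 'd' => match
  Position 2: all 'l' => match
  Position 3: ('j', 'a', 'e') => mismatch, stop
LCP = "bdl" (length 3)

3


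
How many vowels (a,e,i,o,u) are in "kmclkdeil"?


Input: kmclkdeil
Checking each character:
  'k' at position 0: consonant
  'm' at position 1: consonant
  'c' at position 2: consonant
  'l' at position 3: consonant
  'k' at position 4: consonant
  'd' at position 5: consonant
  'e' at position 6: vowel (running total: 1)
  'i' at position 7: vowel (running total: 2)
  'l' at position 8: consonant
Total vowels: 2

2


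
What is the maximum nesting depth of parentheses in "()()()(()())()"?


Input: "()()()(()())()"
Tracking depth:
  Position 0 '(': depth becomes 1
  Position 1 ')': depth becomes 0
  Position 2 '(': depth becomes 1
  Position 3 ')': depth becomes 0
  Position 4 '(': depth becomes 1
  Position 5 ')': depth becomes 0
  Position 6 '(': depth becomes 1
  Position 7 '(': depth becomes 2
  Position 8 ')': depth becomes 1
  Position 9 '(': depth becomes 2
  Position 10 ')': depth becomes 1
  Position 11 ')': depth becomes 0
  Position 12 '(': depth becomes 1
  Position 13 ')': depth becomes 0
Maximum depth reached: 2

2


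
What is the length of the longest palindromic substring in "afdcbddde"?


Input: "afdcbddde"
Checking substrings for palindromes:
  [5:8] "ddd" (len 3) => palindrome
  [5:7] "dd" (len 2) => palindrome
  [6:8] "dd" (len 2) => palindrome
Longest palindromic substring: "ddd" with length 3

3


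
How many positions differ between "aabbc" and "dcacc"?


Comparing "aabbc" and "dcacc" position by position:
  Position 0: 'a' vs 'd' => DIFFER
  Position 1: 'a' vs 'c' => DIFFER
  Position 2: 'b' vs 'a' => DIFFER
  Position 3: 'b' vs 'c' => DIFFER
  Position 4: 'c' vs 'c' => same
Positions that differ: 4

4


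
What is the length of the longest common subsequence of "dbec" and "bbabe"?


LCS of "dbec" and "bbabe"
DP table:
           b    b    a    b    e
      0    0    0    0    0    0
  d   0    0    0    0    0    0
  b   0    1    1    1    1    1
  e   0    1    1    1    1    2
  c   0    1    1    1    1    2
LCS length = dp[4][5] = 2

2


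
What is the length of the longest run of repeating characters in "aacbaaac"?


Input: "aacbaaac"
Scanning for longest run:
  Position 1 ('a'): continues run of 'a', length=2
  Position 2 ('c'): new char, reset run to 1
  Position 3 ('b'): new char, reset run to 1
  Position 4 ('a'): new char, reset run to 1
  Position 5 ('a'): continues run of 'a', length=2
  Position 6 ('a'): continues run of 'a', length=3
  Position 7 ('c'): new char, reset run to 1
Longest run: 'a' with length 3

3


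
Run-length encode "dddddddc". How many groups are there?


Input: dddddddc
Scanning for consecutive runs:
  Group 1: 'd' x 7 (positions 0-6)
  Group 2: 'c' x 1 (positions 7-7)
Total groups: 2

2


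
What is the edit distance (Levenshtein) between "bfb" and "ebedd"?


Computing edit distance: "bfb" -> "ebedd"
DP table:
           e    b    e    d    d
      0    1    2    3    4    5
  b   1    1    1    2    3    4
  f   2    2    2    2    3    4
  b   3    3    2    3    3    4
Edit distance = dp[3][5] = 4

4


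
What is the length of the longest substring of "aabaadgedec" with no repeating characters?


Input: "aabaadgedec"
Sliding window (track last position of each char):
  Position 0 ('a'): window [0,0] length 1 -- new best
  Position 1 ('a'): repeat (last at 0), move window start to 1
  Position 1 ('a'): window [1,1] length 1
  Position 2 ('b'): window [1,2] length 2 -- new best
  Position 3 ('a'): repeat (last at 1), move window start to 2
  Position 3 ('a'): window [2,3] length 2
  Position 4 ('a'): repeat (last at 3), move window start to 4
  Position 4 ('a'): window [4,4] length 1
  Position 5 ('d'): window [4,5] length 2
  Position 6 ('g'): window [4,6] length 3 -- new best
  Position 7 ('e'): window [4,7] length 4 -- new best
  Position 8 ('d'): repeat (last at 5), move window start to 6
  Position 8 ('d'): window [6,8] length 3
  Position 9 ('e'): repeat (last at 7), move window start to 8
  Position 9 ('e'): window [8,9] length 2
  Position 10 ('c'): window [8,10] length 3
Longest substring with no repeats: "adge" with length 4

4


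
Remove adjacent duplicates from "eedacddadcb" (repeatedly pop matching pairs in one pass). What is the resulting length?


Input: eedacddadcb
Stack-based adjacent duplicate removal:
  Read 'e': push. Stack: e
  Read 'e': matches stack top 'e' => pop. Stack: (empty)
  Read 'd': push. Stack: d
  Read 'a': push. Stack: da
  Read 'c': push. Stack: dac
  Read 'd': push. Stack: dacd
  Read 'd': matches stack top 'd' => pop. Stack: dac
  Read 'a': push. Stack: daca
  Read 'd': push. Stack: dacad
  Read 'c': push. Stack: dacadc
  Read 'b': push. Stack: dacadcb
Final stack: "dacadcb" (length 7)

7


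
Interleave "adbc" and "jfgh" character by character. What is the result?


Interleaving "adbc" and "jfgh":
  Position 0: 'a' from first, 'j' from second => "aj"
  Position 1: 'd' from first, 'f' from second => "df"
  Position 2: 'b' from first, 'g' from second => "bg"
  Position 3: 'c' from first, 'h' from second => "ch"
Result: ajdfbgch

ajdfbgch


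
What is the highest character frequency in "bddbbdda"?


Input: bddbbdda
Character counts:
  'a': 1
  'b': 3
  'd': 4
Maximum frequency: 4

4


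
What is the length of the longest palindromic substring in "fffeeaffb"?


Input: "fffeeaffb"
Checking substrings for palindromes:
  [0:3] "fff" (len 3) => palindrome
  [0:2] "ff" (len 2) => palindrome
  [1:3] "ff" (len 2) => palindrome
  [3:5] "ee" (len 2) => palindrome
  [6:8] "ff" (len 2) => palindrome
Longest palindromic substring: "fff" with length 3

3


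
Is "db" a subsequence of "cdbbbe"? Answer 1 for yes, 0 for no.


Check if "db" is a subsequence of "cdbbbe"
Greedy scan:
  Position 0 ('c'): no match needed
  Position 1 ('d'): matches sub[0] = 'd'
  Position 2 ('b'): matches sub[1] = 'b'
  Position 3 ('b'): no match needed
  Position 4 ('b'): no match needed
  Position 5 ('e'): no match needed
All 2 characters matched => is a subsequence

1


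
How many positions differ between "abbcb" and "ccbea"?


Comparing "abbcb" and "ccbea" position by position:
  Position 0: 'a' vs 'c' => DIFFER
  Position 1: 'b' vs 'c' => DIFFER
  Position 2: 'b' vs 'b' => same
  Position 3: 'c' vs 'e' => DIFFER
  Position 4: 'b' vs 'a' => DIFFER
Positions that differ: 4

4


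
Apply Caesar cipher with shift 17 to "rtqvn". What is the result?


Caesar cipher: shift "rtqvn" by 17
  'r' (pos 17) + 17 = pos 8 = 'i'
  't' (pos 19) + 17 = pos 10 = 'k'
  'q' (pos 16) + 17 = pos 7 = 'h'
  'v' (pos 21) + 17 = pos 12 = 'm'
  'n' (pos 13) + 17 = pos 4 = 'e'
Result: ikhme

ikhme


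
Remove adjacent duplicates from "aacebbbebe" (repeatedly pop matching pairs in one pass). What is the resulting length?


Input: aacebbbebe
Stack-based adjacent duplicate removal:
  Read 'a': push. Stack: a
  Read 'a': matches stack top 'a' => pop. Stack: (empty)
  Read 'c': push. Stack: c
  Read 'e': push. Stack: ce
  Read 'b': push. Stack: ceb
  Read 'b': matches stack top 'b' => pop. Stack: ce
  Read 'b': push. Stack: ceb
  Read 'e': push. Stack: cebe
  Read 'b': push. Stack: cebeb
  Read 'e': push. Stack: cebebe
Final stack: "cebebe" (length 6)

6


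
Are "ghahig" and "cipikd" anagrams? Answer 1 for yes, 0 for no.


Strings: "ghahig", "cipikd"
Sorted first:  agghhi
Sorted second: cdiikp
Differ at position 0: 'a' vs 'c' => not anagrams

0


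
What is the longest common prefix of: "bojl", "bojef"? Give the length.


Words: bojl, bojef
  Position 0: all 'b' => match
  Position 1: all 'o' => match
  Position 2: all 'j' => match
  Position 3: ('l', 'e') => mismatch, stop
LCP = "boj" (length 3)

3


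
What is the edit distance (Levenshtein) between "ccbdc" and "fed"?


Computing edit distance: "ccbdc" -> "fed"
DP table:
           f    e    d
      0    1    2    3
  c   1    1    2    3
  c   2    2    2    3
  b   3    3    3    3
  d   4    4    4    3
  c   5    5    5    4
Edit distance = dp[5][3] = 4

4


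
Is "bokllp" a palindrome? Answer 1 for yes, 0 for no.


Input: bokllp
Reversed: pllkob
  Compare pos 0 ('b') with pos 5 ('p'): MISMATCH
  Compare pos 1 ('o') with pos 4 ('l'): MISMATCH
  Compare pos 2 ('k') with pos 3 ('l'): MISMATCH
Result: not a palindrome

0


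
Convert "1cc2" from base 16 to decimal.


Input: "1cc2" in base 16
Positional expansion:
  Digit '1' (value 1) x 16^3 = 4096
  Digit 'c' (value 12) x 16^2 = 3072
  Digit 'c' (value 12) x 16^1 = 192
  Digit '2' (value 2) x 16^0 = 2
Sum = 7362

7362


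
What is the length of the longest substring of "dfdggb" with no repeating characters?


Input: "dfdggb"
Sliding window (track last position of each char):
  Position 0 ('d'): window [0,0] length 1 -- new best
  Position 1 ('f'): window [0,1] length 2 -- new best
  Position 2 ('d'): repeat (last at 0), move window start to 1
  Position 2 ('d'): window [1,2] length 2
  Position 3 ('g'): window [1,3] length 3 -- new best
  Position 4 ('g'): repeat (last at 3), move window start to 4
  Position 4 ('g'): window [4,4] length 1
  Position 5 ('b'): window [4,5] length 2
Longest substring with no repeats: "fdg" with length 3

3


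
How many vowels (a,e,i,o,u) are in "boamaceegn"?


Input: boamaceegn
Checking each character:
  'b' at position 0: consonant
  'o' at position 1: vowel (running total: 1)
  'a' at position 2: vowel (running total: 2)
  'm' at position 3: consonant
  'a' at position 4: vowel (running total: 3)
  'c' at position 5: consonant
  'e' at position 6: vowel (running total: 4)
  'e' at position 7: vowel (running total: 5)
  'g' at position 8: consonant
  'n' at position 9: consonant
Total vowels: 5

5


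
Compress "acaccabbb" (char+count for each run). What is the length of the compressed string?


Input: acaccabbb
Runs:
  'a' x 1 => "a1"
  'c' x 1 => "c1"
  'a' x 1 => "a1"
  'c' x 2 => "c2"
  'a' x 1 => "a1"
  'b' x 3 => "b3"
Compressed: "a1c1a1c2a1b3"
Compressed length: 12

12


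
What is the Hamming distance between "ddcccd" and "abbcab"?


Comparing "ddcccd" and "abbcab" position by position:
  Position 0: 'd' vs 'a' => differ
  Position 1: 'd' vs 'b' => differ
  Position 2: 'c' vs 'b' => differ
  Position 3: 'c' vs 'c' => same
  Position 4: 'c' vs 'a' => differ
  Position 5: 'd' vs 'b' => differ
Total differences (Hamming distance): 5

5


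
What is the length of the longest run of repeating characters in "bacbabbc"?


Input: "bacbabbc"
Scanning for longest run:
  Position 1 ('a'): new char, reset run to 1
  Position 2 ('c'): new char, reset run to 1
  Position 3 ('b'): new char, reset run to 1
  Position 4 ('a'): new char, reset run to 1
  Position 5 ('b'): new char, reset run to 1
  Position 6 ('b'): continues run of 'b', length=2
  Position 7 ('c'): new char, reset run to 1
Longest run: 'b' with length 2

2


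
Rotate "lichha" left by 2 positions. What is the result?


Input: "lichha", rotate left by 2
First 2 characters: "li"
Remaining characters: "chha"
Concatenate remaining + first: "chha" + "li" = "chhali"

chhali


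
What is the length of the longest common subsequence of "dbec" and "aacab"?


LCS of "dbec" and "aacab"
DP table:
           a    a    c    a    b
      0    0    0    0    0    0
  d   0    0    0    0    0    0
  b   0    0    0    0    0    1
  e   0    0    0    0    0    1
  c   0    0    0    1    1    1
LCS length = dp[4][5] = 1

1


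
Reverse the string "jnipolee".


Input: jnipolee
Reading characters right to left:
  Position 7: 'e'
  Position 6: 'e'
  Position 5: 'l'
  Position 4: 'o'
  Position 3: 'p'
  Position 2: 'i'
  Position 1: 'n'
  Position 0: 'j'
Reversed: eelopinj

eelopinj


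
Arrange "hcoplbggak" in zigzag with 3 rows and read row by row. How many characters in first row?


Zigzag "hcoplbggak" into 3 rows:
Placing characters:
  'h' => row 0
  'c' => row 1
  'o' => row 2
  'p' => row 1
  'l' => row 0
  'b' => row 1
  'g' => row 2
  'g' => row 1
  'a' => row 0
  'k' => row 1
Rows:
  Row 0: "hla"
  Row 1: "cpbgk"
  Row 2: "og"
First row length: 3

3


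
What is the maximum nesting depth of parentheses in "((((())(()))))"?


Input: "((((())(()))))"
Tracking depth:
  Position 0 '(': depth becomes 1
  Position 1 '(': depth becomes 2
  Position 2 '(': depth becomes 3
  Position 3 '(': depth becomes 4
  Position 4 '(': depth becomes 5
  Position 5 ')': depth becomes 4
  Position 6 ')': depth becomes 3
  Position 7 '(': depth becomes 4
  Position 8 '(': depth becomes 5
  Position 9 ')': depth becomes 4
  Position 10 ')': depth becomes 3
  Position 11 ')': depth becomes 2
  Position 12 ')': depth becomes 1
  Position 13 ')': depth becomes 0
Maximum depth reached: 5

5
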